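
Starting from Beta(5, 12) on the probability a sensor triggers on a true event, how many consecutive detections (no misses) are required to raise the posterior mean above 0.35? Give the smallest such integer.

After k detections and 0 misses the posterior is Beta(5+k, 12), with mean (5+k)/(5+12+k).
Set (5+k)/(17+k) > 0.35 and solve: k > (0.35·17 − 5)/(1 − 0.35) = 1.462.
The smallest integer exceeding 1.462 is 2.

k = 2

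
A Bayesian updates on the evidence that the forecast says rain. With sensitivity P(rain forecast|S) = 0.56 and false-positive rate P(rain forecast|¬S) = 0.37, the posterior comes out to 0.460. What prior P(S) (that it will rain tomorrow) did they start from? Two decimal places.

P(S) = 0.36

Bayes' rule in odds form gives O(S|E) = O(S)·[P(E|S)/P(E|¬S)], hence O(S) = O(S|E)/LR.
Posterior odds = 0.460/(1−0.460) = 0.8519. LR = 0.56/0.37 = 1.5135.
Prior odds = 0.8519/1.5135 = 0.5629, so P(S) = 0.5629/(1+0.5629) ≈ 0.36.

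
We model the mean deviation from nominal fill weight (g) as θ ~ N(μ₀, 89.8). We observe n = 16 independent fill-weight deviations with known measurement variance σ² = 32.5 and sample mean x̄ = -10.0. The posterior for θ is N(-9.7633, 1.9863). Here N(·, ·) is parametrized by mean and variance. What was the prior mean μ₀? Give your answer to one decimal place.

μ₀ = 0.7

The posterior mean is a precision-weighted average: μ_n = (τ₀μ₀ + τ_data·x̄)/(τ₀+τ_data), with τ₀=1/σ₀² and τ_data=n/σ².
Here τ₀ = 1/89.8 = 0.011136 and τ_data = 16/32.5 = 0.492308, so τ_n = 0.503444.
Rearranging for μ₀: μ₀ = (μ_n·τ_n − τ_data·x̄)/τ₀ = (-9.7633·0.503444 − 0.492308·-10.0) / 0.011136 = 0.007805/0.011136 ≈ 0.7.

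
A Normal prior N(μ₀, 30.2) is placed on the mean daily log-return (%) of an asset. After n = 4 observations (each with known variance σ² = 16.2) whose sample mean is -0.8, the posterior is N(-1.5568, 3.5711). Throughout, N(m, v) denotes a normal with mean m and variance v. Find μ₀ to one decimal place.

With known observation variance, the Normal–Normal posterior has precision τ_n = τ₀ + n/σ² and mean μ_n = (τ₀μ₀ + (n/σ²)x̄)/τ_n.
Here τ₀ = 1/30.2 = 0.033113 and τ_data = 4/16.2 = 0.246914, so τ_n = 0.280027.
Rearranging for μ₀: μ₀ = (μ_n·τ_n − τ_data·x̄)/τ₀ = (-1.5568·0.280027 − 0.246914·-0.8) / 0.033113 = -0.238415/0.033113 ≈ -7.2.

μ₀ = -7.2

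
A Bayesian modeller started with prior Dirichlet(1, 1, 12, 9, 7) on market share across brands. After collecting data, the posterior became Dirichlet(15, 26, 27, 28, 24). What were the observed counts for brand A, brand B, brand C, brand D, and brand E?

counts (14, 25, 15, 19, 17)

For a Dirichlet(α) prior with multinomial counts c, the posterior is Dirichlet(α + c) componentwise.
Counts are posterior − prior componentwise: 15−1=14, 26−1=25, 27−12=15, 28−9=19, 24−7=17.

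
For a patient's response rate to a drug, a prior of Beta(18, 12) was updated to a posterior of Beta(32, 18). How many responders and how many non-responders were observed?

14 responders and 6 non-responders

A Beta(a, b) prior with s successes and f failures in binomial data gives a Beta(a+s, b+f) posterior.
So s = 32 − 18 = 14 and f = 18 − 12 = 6.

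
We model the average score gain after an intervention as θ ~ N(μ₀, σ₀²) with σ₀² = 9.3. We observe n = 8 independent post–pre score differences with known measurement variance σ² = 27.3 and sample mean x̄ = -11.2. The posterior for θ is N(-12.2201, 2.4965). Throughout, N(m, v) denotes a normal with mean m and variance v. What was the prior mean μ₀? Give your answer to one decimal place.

With known observation variance, the Normal–Normal posterior has precision τ_n = τ₀ + n/σ² and mean μ_n = (τ₀μ₀ + (n/σ²)x̄)/τ_n.
Here τ₀ = 1/9.3 = 0.107527 and τ_data = 8/27.3 = 0.293040, so τ_n = 0.400567.
Rearranging for μ₀: μ₀ = (μ_n·τ_n − τ_data·x̄)/τ₀ = (-12.2201·0.400567 − 0.293040·-11.2) / 0.107527 = -1.612921/0.107527 ≈ -15.0.

μ₀ = -15.0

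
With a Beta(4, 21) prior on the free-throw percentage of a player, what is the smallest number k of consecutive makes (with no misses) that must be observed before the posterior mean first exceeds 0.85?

After k makes and 0 misses the posterior is Beta(4+k, 21), with mean (4+k)/(4+21+k).
Set (4+k)/(25+k) > 0.85 and solve: k > (0.85·25 − 4)/(1 − 0.85) = 115.000.
The smallest integer exceeding 115.000 is 116.

k = 116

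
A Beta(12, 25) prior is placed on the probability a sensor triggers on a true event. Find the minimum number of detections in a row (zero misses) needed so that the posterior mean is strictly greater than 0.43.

k = 7

After k detections and 0 misses the posterior is Beta(12+k, 25), with mean (12+k)/(12+25+k).
Set (12+k)/(37+k) > 0.43 and solve: k > (0.43·37 − 12)/(1 − 0.43) = 6.860.
The smallest integer exceeding 6.860 is 7, and checking k=7: (19)/(44) = 0.4318 > 0.43.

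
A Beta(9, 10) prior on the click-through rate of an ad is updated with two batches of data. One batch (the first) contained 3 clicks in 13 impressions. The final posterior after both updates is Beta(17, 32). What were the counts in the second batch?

5 clicks and 12 non-clicks

Because Beta–binomial updating is additive in the counts, the combined data contributed (α_post−α_prior, β_post−β_prior) successes and failures.
Total across both batches: 17−9=8 clicks, 32−10=22 non-clicks.
Subtract the first batch: 8−3=5 clicks and 22−10=12 non-clicks.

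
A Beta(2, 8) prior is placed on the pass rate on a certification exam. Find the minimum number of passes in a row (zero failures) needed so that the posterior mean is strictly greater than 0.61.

After k passes and 0 failures the posterior is Beta(2+k, 8), with mean (2+k)/(2+8+k).
Set (2+k)/(10+k) > 0.61 and solve: k > (0.61·10 − 2)/(1 − 0.61) = 10.513.
The smallest integer exceeding 10.513 is 11.

k = 11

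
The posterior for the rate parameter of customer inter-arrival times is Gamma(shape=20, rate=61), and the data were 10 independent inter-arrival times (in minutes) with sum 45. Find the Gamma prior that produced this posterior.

Gamma(shape=10, rate=16)

For an exponential likelihood with a Gamma(α, β) prior on the rate, n observations with total T give posterior Gamma(α+n, β+T).
So α = 20 − 10 = 10 and β = 61 − 45 = 16.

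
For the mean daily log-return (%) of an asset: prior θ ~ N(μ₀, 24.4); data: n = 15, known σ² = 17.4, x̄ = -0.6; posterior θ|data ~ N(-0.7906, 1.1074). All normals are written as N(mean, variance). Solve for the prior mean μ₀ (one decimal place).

With known observation variance, the Normal–Normal posterior has precision τ_n = τ₀ + n/σ² and mean μ_n = (τ₀μ₀ + (n/σ²)x̄)/τ_n.
Here τ₀ = 1/24.4 = 0.040984 and τ_data = 15/17.4 = 0.862069, so τ_n = 0.903053.
Rearranging for μ₀: μ₀ = (μ_n·τ_n − τ_data·x̄)/τ₀ = (-0.7906·0.903053 − 0.862069·-0.6) / 0.040984 = -0.196712/0.040984 ≈ -4.8.

μ₀ = -4.8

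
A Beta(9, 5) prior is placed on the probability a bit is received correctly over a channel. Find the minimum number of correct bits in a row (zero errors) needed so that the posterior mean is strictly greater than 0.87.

After k correct bits and 0 errors the posterior is Beta(9+k, 5), with mean (9+k)/(9+5+k).
Set (9+k)/(14+k) > 0.87 and solve: k > (0.87·14 − 9)/(1 − 0.87) = 24.462.
The smallest integer exceeding 24.462 is 25, and checking k=25: (34)/(39) = 0.8718 > 0.87.

k = 25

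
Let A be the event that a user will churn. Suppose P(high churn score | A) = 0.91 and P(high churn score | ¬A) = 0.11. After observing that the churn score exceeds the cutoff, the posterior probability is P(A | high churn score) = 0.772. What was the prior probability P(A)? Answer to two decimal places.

In odds form, posterior odds = prior odds × likelihood ratio, so prior odds = posterior odds ÷ LR.
Posterior odds = 0.772/(1−0.772) = 3.3860. LR = 0.91/0.11 = 8.2727.
Prior odds = 3.3860/8.2727 = 0.4093, so P(A) = 0.4093/(1+0.4093) ≈ 0.29.

P(A) = 0.29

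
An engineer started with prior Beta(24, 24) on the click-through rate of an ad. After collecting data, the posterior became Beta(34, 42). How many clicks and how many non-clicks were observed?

A Beta(α, β) prior with s successes and f failures in binomial data gives a Beta(α+s, β+f) posterior.
Match parameters: s=34−24=10, f=42−24=18.

10 clicks and 18 non-clicks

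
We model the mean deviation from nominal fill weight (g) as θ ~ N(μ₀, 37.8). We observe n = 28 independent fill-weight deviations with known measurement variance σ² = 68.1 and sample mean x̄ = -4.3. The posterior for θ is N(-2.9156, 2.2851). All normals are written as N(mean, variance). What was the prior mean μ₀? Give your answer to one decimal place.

With known observation variance, the Normal–Normal posterior has precision τ_n = τ₀ + n/σ² and mean μ_n = (τ₀μ₀ + (n/σ²)x̄)/τ_n.
Here τ₀ = 1/37.8 = 0.026455 and τ_data = 28/68.1 = 0.411160, so τ_n = 0.437615.
Rearranging for μ₀: μ₀ = (μ_n·τ_n − τ_data·x̄)/τ₀ = (-2.9156·0.437615 − 0.411160·-4.3) / 0.026455 = 0.492078/0.026455 ≈ 18.6.

μ₀ = 18.6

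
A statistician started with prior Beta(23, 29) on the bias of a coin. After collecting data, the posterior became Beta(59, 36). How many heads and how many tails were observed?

Beta is conjugate to the binomial likelihood: posterior = Beta(α+s, β+f).
Match parameters: s=59−23=36, f=36−29=7.

36 heads and 7 tails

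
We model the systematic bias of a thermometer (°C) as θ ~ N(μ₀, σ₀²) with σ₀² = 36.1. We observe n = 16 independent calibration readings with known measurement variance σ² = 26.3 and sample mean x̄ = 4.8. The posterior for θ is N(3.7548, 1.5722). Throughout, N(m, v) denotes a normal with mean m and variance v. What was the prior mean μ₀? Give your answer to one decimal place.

The posterior mean is a precision-weighted average: μ_n = (τ₀μ₀ + τ_data·x̄)/(τ₀+τ_data), with τ₀=1/σ₀² and τ_data=n/σ².
Here τ₀ = 1/36.1 = 0.027701 and τ_data = 16/26.3 = 0.608365, so τ_n = 0.636066.
Rearranging for μ₀: μ₀ = (μ_n·τ_n − τ_data·x̄)/τ₀ = (3.7548·0.636066 − 0.608365·4.8) / 0.027701 = -0.531851/0.027701 ≈ -19.2.

μ₀ = -19.2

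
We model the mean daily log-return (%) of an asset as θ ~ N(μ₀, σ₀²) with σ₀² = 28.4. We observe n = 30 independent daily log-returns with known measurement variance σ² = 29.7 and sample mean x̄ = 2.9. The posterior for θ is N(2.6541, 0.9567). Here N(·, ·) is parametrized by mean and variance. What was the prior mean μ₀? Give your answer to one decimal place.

μ₀ = -4.4

With known observation variance, the Normal–Normal posterior has precision τ_n = τ₀ + n/σ² and mean μ_n = (τ₀μ₀ + (n/σ²)x̄)/τ_n.
Here τ₀ = 1/28.4 = 0.035211 and τ_data = 30/29.7 = 1.010101, so τ_n = 1.045312.
Rearranging for μ₀: μ₀ = (μ_n·τ_n − τ_data·x̄)/τ₀ = (2.6541·1.045312 − 1.010101·2.9) / 0.035211 = -0.154930/0.035211 ≈ -4.4.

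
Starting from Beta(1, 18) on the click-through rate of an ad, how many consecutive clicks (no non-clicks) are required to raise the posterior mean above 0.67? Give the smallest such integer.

After k clicks and 0 non-clicks the posterior is Beta(1+k, 18), with mean (1+k)/(1+18+k).
Set (1+k)/(19+k) > 0.67 and solve: k > (0.67·19 − 1)/(1 − 0.67) = 35.545.
The smallest integer exceeding 35.545 is 36.

k = 36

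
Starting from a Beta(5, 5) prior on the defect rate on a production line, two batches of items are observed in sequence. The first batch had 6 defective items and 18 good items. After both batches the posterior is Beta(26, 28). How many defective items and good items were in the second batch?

15 defective items and 5 good items

Sequential conjugate updates are equivalent to a single update on the pooled data, so total successes = posterior α − prior α and total failures = posterior β − prior β.
Total across both batches: 26−5=21 defective items, 28−5=23 good items.
Subtract the first batch: 21−6=15 defective items and 23−18=5 good items.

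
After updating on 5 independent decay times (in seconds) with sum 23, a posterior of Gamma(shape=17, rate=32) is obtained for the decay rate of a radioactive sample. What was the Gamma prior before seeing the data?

Gamma(shape=12, rate=9)

Gamma–exponential conjugacy: posterior shape = α + n, posterior rate = β + Σtᵢ.
So α = 17 − 5 = 12 and β = 32 − 23 = 9.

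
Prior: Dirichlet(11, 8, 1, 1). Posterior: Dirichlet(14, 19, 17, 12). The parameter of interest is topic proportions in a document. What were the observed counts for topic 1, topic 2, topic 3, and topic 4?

counts (3, 11, 16, 11)

For a Dirichlet(α) prior with multinomial counts c, the posterior is Dirichlet(α + c) componentwise.
Counts are posterior − prior componentwise: 14−11=3, 19−8=11, 17−1=16, 12−1=11.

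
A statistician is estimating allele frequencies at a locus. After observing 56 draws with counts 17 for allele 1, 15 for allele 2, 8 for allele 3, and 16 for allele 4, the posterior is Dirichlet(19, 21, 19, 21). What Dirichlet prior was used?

Dirichlet(2, 6, 11, 5)

For a Dirichlet(α) prior with multinomial counts c, the posterior is Dirichlet(α + c) componentwise.
Subtract each count from the matching posterior parameter: 19−17=2, 21−15=6, 19−8=11, 21−16=5.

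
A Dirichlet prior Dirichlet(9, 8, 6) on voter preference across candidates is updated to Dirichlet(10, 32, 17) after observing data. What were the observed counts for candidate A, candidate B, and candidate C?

counts (1, 24, 11)

For a Dirichlet(α) prior with multinomial counts c, the posterior is Dirichlet(α + c) componentwise.
Counts are posterior − prior componentwise: 10−9=1, 32−8=24, 17−6=11.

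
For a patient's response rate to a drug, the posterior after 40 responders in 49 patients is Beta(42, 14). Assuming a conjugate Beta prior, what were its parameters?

Under Beta–binomial conjugacy the posterior parameters are (a+s, b+f).
So a = 42 − 40 = 2 and b = 14 − 9 = 5.

Beta(2, 5)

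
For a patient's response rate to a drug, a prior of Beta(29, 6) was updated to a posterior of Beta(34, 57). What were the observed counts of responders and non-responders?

Beta is conjugate to the binomial likelihood: posterior = Beta(a+s, b+f).
So s = 34 − 29 = 5 and f = 57 − 6 = 51.

5 responders and 51 non-responders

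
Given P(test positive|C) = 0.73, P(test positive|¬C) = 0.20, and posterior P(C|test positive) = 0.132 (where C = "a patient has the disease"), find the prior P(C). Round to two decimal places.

Bayes' rule in odds form gives O(C|E) = O(C)·[P(E|C)/P(E|¬C)], hence O(C) = O(C|E)/LR.
Posterior odds = 0.132/(1−0.132) = 0.1521. LR = 0.73/0.20 = 3.6500.
Prior odds = 0.1521/3.6500 = 0.0417, so P(C) = 0.0417/(1+0.0417) ≈ 0.04.

P(C) = 0.04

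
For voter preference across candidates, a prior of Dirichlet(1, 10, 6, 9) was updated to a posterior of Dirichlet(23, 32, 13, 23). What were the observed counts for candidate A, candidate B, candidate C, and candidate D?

For a Dirichlet(α) prior with multinomial counts c, the posterior is Dirichlet(α + c) componentwise.
Counts are posterior − prior componentwise: 23−1=22, 32−10=22, 13−6=7, 23−9=14.

counts (22, 22, 7, 14)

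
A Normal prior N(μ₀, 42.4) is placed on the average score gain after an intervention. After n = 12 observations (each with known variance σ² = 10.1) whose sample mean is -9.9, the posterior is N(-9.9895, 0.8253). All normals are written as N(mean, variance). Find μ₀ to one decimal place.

With known observation variance, the Normal–Normal posterior has precision τ_n = τ₀ + n/σ² and mean μ_n = (τ₀μ₀ + (n/σ²)x̄)/τ_n.
Here τ₀ = 1/42.4 = 0.023585 and τ_data = 12/10.1 = 1.188119, so τ_n = 1.211704.
Rearranging for μ₀: μ₀ = (μ_n·τ_n − τ_data·x̄)/τ₀ = (-9.9895·1.211704 − 1.188119·-9.9) / 0.023585 = -0.341939/0.023585 ≈ -14.5.

μ₀ = -14.5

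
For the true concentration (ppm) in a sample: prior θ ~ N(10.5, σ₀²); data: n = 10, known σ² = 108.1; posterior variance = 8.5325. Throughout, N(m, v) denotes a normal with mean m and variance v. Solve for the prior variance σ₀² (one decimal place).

Posterior precision equals prior precision plus data precision: 1/σ_n² = 1/σ₀² + n/σ².
So 1/σ₀² = 1/8.5325 − 10/108.1 = 0.117199 − 0.092507 = 0.024692.
Hence σ₀² = 1/0.024692 ≈ 40.5.

σ₀² = 40.5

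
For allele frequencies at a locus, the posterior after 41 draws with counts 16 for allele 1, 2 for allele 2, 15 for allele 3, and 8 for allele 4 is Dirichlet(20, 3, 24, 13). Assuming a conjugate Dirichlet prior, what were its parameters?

Dirichlet(4, 1, 9, 5)

For a Dirichlet(α) prior with multinomial counts c, the posterior is Dirichlet(α + c) componentwise.
Subtract each count from the matching posterior parameter: 20−16=4, 3−2=1, 24−15=9, 13−8=5.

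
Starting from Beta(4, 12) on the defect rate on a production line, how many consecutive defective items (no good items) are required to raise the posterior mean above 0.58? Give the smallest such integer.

k = 13

After k defective items and 0 good items the posterior is Beta(4+k, 12), with mean (4+k)/(4+12+k).
Set (4+k)/(16+k) > 0.58 and solve: k > (0.58·16 − 4)/(1 − 0.58) = 12.571.
The smallest integer exceeding 12.571 is 13.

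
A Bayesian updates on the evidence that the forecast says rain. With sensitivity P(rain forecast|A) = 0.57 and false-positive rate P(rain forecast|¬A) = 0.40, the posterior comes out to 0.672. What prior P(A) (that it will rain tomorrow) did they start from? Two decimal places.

P(A) = 0.59

Bayes' rule in odds form gives O(A|E) = O(A)·[P(E|A)/P(E|¬A)], hence O(A) = O(A|E)/LR.
Posterior odds = 0.672/(1−0.672) = 2.0488. LR = 0.57/0.40 = 1.4250.
Prior odds = 2.0488/1.4250 = 1.4378, so P(A) = 1.4378/(1+1.4378) ≈ 0.59.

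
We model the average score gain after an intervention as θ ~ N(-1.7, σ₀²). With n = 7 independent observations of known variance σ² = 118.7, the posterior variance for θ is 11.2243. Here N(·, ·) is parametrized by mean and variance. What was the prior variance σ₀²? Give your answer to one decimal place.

σ₀² = 33.2

For the Normal–Normal model with known σ², precisions add: τ_n = τ₀ + n/σ².
So 1/σ₀² = 1/11.2243 − 7/118.7 = 0.089092 − 0.058972 = 0.030120.
Hence σ₀² = 1/0.030120 ≈ 33.2.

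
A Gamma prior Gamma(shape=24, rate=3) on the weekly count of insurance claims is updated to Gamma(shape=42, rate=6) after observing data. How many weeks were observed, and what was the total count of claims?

Gamma–Poisson conjugacy: posterior shape = α + Σxᵢ, posterior rate = β + n.
Matching: Σxᵢ = 42 − 24 = 18 and n = 6 − 3 = 3.

n = 3 weeks with total 18 claims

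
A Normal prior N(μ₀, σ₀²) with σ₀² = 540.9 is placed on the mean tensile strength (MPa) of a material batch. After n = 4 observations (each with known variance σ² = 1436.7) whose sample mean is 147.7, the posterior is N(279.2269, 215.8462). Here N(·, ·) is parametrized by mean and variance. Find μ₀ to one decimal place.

The posterior mean is a precision-weighted average: μ_n = (τ₀μ₀ + τ_data·x̄)/(τ₀+τ_data), with τ₀=1/σ₀² and τ_data=n/σ².
Here τ₀ = 1/540.9 = 0.001849 and τ_data = 4/1436.7 = 0.002784, so τ_n = 0.004633.
Rearranging for μ₀: μ₀ = (μ_n·τ_n − τ_data·x̄)/τ₀ = (279.2269·0.004633 − 0.002784·147.7) / 0.001849 = 0.882461/0.001849 ≈ 477.3.

μ₀ = 477.3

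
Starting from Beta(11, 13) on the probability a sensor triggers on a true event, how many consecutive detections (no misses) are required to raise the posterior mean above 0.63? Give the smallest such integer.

After k detections and 0 misses the posterior is Beta(11+k, 13), with mean (11+k)/(11+13+k).
Set (11+k)/(24+k) > 0.63 and solve: k > (0.63·24 − 11)/(1 − 0.63) = 11.135.
The smallest integer exceeding 11.135 is 12, and checking k=12: (23)/(36) = 0.6389 > 0.63.

k = 12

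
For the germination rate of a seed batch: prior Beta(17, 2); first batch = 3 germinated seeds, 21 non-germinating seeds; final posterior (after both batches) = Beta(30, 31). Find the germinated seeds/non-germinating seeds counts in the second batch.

10 germinated seeds and 8 non-germinating seeds

Because Beta–binomial updating is additive in the counts, the combined data contributed (α_post−α_prior, β_post−β_prior) successes and failures.
Total across both batches: 30−17=13 germinated seeds, 31−2=29 non-germinating seeds.
Subtract the first batch: 13−3=10 germinated seeds and 29−21=8 non-germinating seeds.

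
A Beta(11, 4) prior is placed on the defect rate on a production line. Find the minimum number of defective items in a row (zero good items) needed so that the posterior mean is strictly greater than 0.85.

k = 12

After k defective items and 0 good items the posterior is Beta(11+k, 4), with mean (11+k)/(11+4+k).
Set (11+k)/(15+k) > 0.85 and solve: k > (0.85·15 − 11)/(1 − 0.85) = 11.667.
The smallest integer exceeding 11.667 is 12, and checking k=12: (23)/(27) = 0.8519 > 0.85.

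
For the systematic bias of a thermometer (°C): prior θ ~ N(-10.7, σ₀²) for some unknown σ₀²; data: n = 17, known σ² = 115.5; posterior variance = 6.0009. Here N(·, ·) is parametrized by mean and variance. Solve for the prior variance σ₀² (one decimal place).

σ₀² = 51.4

Posterior precision equals prior precision plus data precision: 1/σ_n² = 1/σ₀² + n/σ².
So 1/σ₀² = 1/6.0009 − 17/115.5 = 0.166642 − 0.147186 = 0.019456.
Hence σ₀² = 1/0.019456 ≈ 51.4.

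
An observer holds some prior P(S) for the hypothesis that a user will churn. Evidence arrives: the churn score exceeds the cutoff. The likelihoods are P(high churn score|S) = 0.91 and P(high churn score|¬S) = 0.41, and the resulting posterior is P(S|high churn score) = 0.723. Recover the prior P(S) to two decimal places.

In odds form, posterior odds = prior odds × likelihood ratio, so prior odds = posterior odds ÷ LR.
Posterior odds = 0.723/(1−0.723) = 2.6101. LR = 0.91/0.41 = 2.2195.
Prior odds = 2.6101/2.2195 = 1.1760, so P(S) = 1.1760/(1+1.1760) ≈ 0.54.

P(S) = 0.54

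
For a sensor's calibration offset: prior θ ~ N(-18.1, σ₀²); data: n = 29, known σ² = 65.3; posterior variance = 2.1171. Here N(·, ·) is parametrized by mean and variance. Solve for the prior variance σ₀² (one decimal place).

Posterior precision equals prior precision plus data precision: 1/σ_n² = 1/σ₀² + n/σ².
So 1/σ₀² = 1/2.1171 − 29/65.3 = 0.472344 − 0.444104 = 0.028240.
Hence σ₀² = 1/0.028240 ≈ 35.4.

σ₀² = 35.4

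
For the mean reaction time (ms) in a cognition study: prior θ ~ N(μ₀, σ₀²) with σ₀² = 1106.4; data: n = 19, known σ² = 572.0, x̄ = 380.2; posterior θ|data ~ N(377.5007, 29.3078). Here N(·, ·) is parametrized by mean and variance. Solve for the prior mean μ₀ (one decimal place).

With known observation variance, the Normal–Normal posterior has precision τ_n = τ₀ + n/σ² and mean μ_n = (τ₀μ₀ + (n/σ²)x̄)/τ_n.
Here τ₀ = 1/1106.4 = 0.000904 and τ_data = 19/572.0 = 0.033217, so τ_n = 0.034121.
Rearranging for μ₀: μ₀ = (μ_n·τ_n − τ_data·x̄)/τ₀ = (377.5007·0.034121 − 0.033217·380.2) / 0.000904 = 0.251598/0.000904 ≈ 278.3.

μ₀ = 278.3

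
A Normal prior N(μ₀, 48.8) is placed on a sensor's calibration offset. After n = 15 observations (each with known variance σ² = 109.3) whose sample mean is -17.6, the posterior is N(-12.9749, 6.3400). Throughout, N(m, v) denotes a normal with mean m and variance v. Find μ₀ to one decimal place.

With known observation variance, the Normal–Normal posterior has precision τ_n = τ₀ + n/σ² and mean μ_n = (τ₀μ₀ + (n/σ²)x̄)/τ_n.
Here τ₀ = 1/48.8 = 0.020492 and τ_data = 15/109.3 = 0.137237, so τ_n = 0.157729.
Rearranging for μ₀: μ₀ = (μ_n·τ_n − τ_data·x̄)/τ₀ = (-12.9749·0.157729 − 0.137237·-17.6) / 0.020492 = 0.368853/0.020492 ≈ 18.0.

μ₀ = 18.0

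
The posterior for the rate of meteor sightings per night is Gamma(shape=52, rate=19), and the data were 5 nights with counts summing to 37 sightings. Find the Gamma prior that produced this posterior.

Gamma(shape=15, rate=14)

Gamma–Poisson conjugacy: posterior shape = α + Σxᵢ, posterior rate = β + n.
So α = 52 − 37 = 15 and β = 19 − 5 = 14.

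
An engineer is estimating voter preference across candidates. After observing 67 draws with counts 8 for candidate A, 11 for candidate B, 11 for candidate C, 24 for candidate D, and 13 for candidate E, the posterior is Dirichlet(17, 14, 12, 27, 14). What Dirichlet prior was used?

For a Dirichlet(α) prior with multinomial counts c, the posterior is Dirichlet(α + c) componentwise.
Subtract each count from the matching posterior parameter: 17−8=9, 14−11=3, 12−11=1, 27−24=3, 14−13=1.

Dirichlet(9, 3, 1, 3, 1)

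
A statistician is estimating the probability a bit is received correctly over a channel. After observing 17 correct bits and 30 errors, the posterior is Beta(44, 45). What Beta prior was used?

Beta(27, 15)

A Beta(α, β) prior with s successes and f failures in binomial data gives a Beta(α+s, β+f) posterior.
Subtract the data counts: 44−17=27, 45−30=15.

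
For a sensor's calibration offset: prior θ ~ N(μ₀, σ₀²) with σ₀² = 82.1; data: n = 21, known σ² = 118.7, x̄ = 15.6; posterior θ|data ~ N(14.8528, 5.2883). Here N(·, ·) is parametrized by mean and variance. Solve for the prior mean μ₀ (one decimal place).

With known observation variance, the Normal–Normal posterior has precision τ_n = τ₀ + n/σ² and mean μ_n = (τ₀μ₀ + (n/σ²)x̄)/τ_n.
Here τ₀ = 1/82.1 = 0.012180 and τ_data = 21/118.7 = 0.176917, so τ_n = 0.189097.
Rearranging for μ₀: μ₀ = (μ_n·τ_n − τ_data·x̄)/τ₀ = (14.8528·0.189097 − 0.176917·15.6) / 0.012180 = 0.048715/0.012180 ≈ 4.0.

μ₀ = 4.0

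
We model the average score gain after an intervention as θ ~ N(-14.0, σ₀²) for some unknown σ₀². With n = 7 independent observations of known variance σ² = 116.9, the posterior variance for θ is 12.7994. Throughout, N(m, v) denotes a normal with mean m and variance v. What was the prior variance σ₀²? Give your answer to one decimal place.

σ₀² = 54.8

For the Normal–Normal model with known σ², precisions add: τ_n = τ₀ + n/σ².
So 1/σ₀² = 1/12.7994 − 7/116.9 = 0.078129 − 0.059880 = 0.018249.
Hence σ₀² = 1/0.018249 ≈ 54.8.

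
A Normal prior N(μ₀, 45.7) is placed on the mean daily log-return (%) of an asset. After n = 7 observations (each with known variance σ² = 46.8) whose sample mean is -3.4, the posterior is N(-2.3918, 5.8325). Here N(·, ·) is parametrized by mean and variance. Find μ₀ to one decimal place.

μ₀ = 4.5

The posterior mean is a precision-weighted average: μ_n = (τ₀μ₀ + τ_data·x̄)/(τ₀+τ_data), with τ₀=1/σ₀² and τ_data=n/σ².
Here τ₀ = 1/45.7 = 0.021882 and τ_data = 7/46.8 = 0.149573, so τ_n = 0.171455.
Rearranging for μ₀: μ₀ = (μ_n·τ_n − τ_data·x̄)/τ₀ = (-2.3918·0.171455 − 0.149573·-3.4) / 0.021882 = 0.098462/0.021882 ≈ 4.5.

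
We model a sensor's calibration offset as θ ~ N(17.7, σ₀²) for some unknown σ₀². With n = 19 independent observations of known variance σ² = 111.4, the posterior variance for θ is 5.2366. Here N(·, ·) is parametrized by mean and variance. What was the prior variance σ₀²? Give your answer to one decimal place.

σ₀² = 49.0

Posterior precision equals prior precision plus data precision: 1/σ_n² = 1/σ₀² + n/σ².
So 1/σ₀² = 1/5.2366 − 19/111.4 = 0.190964 − 0.170557 = 0.020407.
Hence σ₀² = 1/0.020407 ≈ 49.0.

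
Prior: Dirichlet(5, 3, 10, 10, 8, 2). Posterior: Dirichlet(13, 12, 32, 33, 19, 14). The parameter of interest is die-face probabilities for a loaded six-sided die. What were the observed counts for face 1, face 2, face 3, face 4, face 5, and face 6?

For a Dirichlet(α) prior with multinomial counts c, the posterior is Dirichlet(α + c) componentwise.
Counts are posterior − prior componentwise: 13−5=8, 12−3=9, 32−10=22, 33−10=23, 19−8=11, 14−2=12.

counts (8, 9, 22, 23, 11, 12)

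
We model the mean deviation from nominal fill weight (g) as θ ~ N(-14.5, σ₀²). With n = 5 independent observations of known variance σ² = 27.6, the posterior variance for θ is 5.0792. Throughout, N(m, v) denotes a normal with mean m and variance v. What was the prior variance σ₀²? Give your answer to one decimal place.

For the Normal–Normal model with known σ², precisions add: τ_n = τ₀ + n/σ².
So 1/σ₀² = 1/5.0792 − 5/27.6 = 0.196881 − 0.181159 = 0.015722.
Hence σ₀² = 1/0.015722 ≈ 63.6.

σ₀² = 63.6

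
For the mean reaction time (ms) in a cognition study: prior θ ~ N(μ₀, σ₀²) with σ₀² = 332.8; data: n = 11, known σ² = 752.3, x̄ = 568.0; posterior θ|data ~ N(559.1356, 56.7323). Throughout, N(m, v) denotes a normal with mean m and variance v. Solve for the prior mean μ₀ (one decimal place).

With known observation variance, the Normal–Normal posterior has precision τ_n = τ₀ + n/σ² and mean μ_n = (τ₀μ₀ + (n/σ²)x̄)/τ_n.
Here τ₀ = 1/332.8 = 0.003005 and τ_data = 11/752.3 = 0.014622, so τ_n = 0.017627.
Rearranging for μ₀: μ₀ = (μ_n·τ_n − τ_data·x̄)/τ₀ = (559.1356·0.017627 − 0.014622·568.0) / 0.003005 = 1.550587/0.003005 ≈ 516.0.

μ₀ = 516.0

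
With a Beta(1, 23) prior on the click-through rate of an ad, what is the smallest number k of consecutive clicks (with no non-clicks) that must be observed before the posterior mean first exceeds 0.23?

k = 6

After k clicks and 0 non-clicks the posterior is Beta(1+k, 23), with mean (1+k)/(1+23+k).
Set (1+k)/(24+k) > 0.23 and solve: k > (0.23·24 − 1)/(1 − 0.23) = 5.870.
The smallest integer exceeding 5.870 is 6.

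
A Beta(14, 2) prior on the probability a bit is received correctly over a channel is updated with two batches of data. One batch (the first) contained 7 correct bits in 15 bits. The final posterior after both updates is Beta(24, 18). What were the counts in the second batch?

3 correct bits and 8 errors

Because Beta–binomial updating is additive in the counts, the combined data contributed (α_post−α_prior, β_post−β_prior) successes and failures.
Total across both batches: 24−14=10 correct bits, 18−2=16 errors.
Subtract the first batch: 10−7=3 correct bits and 16−8=8 errors.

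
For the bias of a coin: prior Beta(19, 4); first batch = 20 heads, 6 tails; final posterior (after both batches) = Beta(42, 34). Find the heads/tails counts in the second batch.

3 heads and 24 tails

Sequential conjugate updates are equivalent to a single update on the pooled data, so total successes = posterior α − prior α and total failures = posterior β − prior β.
Total across both batches: 42−19=23 heads, 34−4=30 tails.
Subtract the first batch: 23−20=3 heads and 30−6=24 tails.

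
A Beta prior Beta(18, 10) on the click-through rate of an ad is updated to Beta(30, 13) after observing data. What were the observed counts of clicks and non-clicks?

12 clicks and 3 non-clicks

Under Beta–binomial conjugacy the posterior parameters are (a+s, b+f).
Match parameters: s=30−18=12, f=13−10=3.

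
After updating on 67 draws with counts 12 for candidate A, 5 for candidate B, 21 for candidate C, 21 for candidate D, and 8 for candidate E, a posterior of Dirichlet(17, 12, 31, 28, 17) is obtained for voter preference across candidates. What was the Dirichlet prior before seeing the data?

Dirichlet(5, 7, 10, 7, 9)

For a Dirichlet(α) prior with multinomial counts c, the posterior is Dirichlet(α + c) componentwise.
Subtract each count from the matching posterior parameter: 17−12=5, 12−5=7, 31−21=10, 28−21=7, 17−8=9.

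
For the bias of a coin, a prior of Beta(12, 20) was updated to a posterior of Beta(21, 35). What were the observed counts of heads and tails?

9 heads and 15 tails

A Beta(α, β) prior with s successes and f failures in binomial data gives a Beta(α+s, β+f) posterior.
So s = 21 − 12 = 9 and f = 35 − 20 = 15.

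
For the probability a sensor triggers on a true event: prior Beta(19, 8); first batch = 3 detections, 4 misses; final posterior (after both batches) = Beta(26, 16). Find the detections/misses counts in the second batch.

4 detections and 4 misses

Because Beta–binomial updating is additive in the counts, the combined data contributed (α_post−α_prior, β_post−β_prior) successes and failures.
Total across both batches: 26−19=7 detections, 16−8=8 misses.
Subtract the first batch: 7−3=4 detections and 8−4=4 misses.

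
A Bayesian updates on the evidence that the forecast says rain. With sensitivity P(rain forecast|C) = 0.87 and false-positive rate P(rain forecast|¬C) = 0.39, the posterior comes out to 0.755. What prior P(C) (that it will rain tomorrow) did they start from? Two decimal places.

In odds form, posterior odds = prior odds × likelihood ratio, so prior odds = posterior odds ÷ LR.
Posterior odds = 0.755/(1−0.755) = 3.0816. LR = 0.87/0.39 = 2.2308.
Prior odds = 3.0816/2.2308 = 1.3814, so P(C) = 1.3814/(1+1.3814) ≈ 0.58.

P(C) = 0.58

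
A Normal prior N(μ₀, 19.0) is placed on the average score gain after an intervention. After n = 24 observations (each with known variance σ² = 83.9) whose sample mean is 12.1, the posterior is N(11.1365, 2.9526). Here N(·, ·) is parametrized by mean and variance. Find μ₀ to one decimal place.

The posterior mean is a precision-weighted average: μ_n = (τ₀μ₀ + τ_data·x̄)/(τ₀+τ_data), with τ₀=1/σ₀² and τ_data=n/σ².
Here τ₀ = 1/19.0 = 0.052632 and τ_data = 24/83.9 = 0.286055, so τ_n = 0.338687.
Rearranging for μ₀: μ₀ = (μ_n·τ_n − τ_data·x̄)/τ₀ = (11.1365·0.338687 − 0.286055·12.1) / 0.052632 = 0.310522/0.052632 ≈ 5.9.

μ₀ = 5.9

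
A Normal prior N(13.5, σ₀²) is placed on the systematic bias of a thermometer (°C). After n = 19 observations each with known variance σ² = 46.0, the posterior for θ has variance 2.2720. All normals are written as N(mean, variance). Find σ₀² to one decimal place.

σ₀² = 36.9

Posterior precision equals prior precision plus data precision: 1/σ_n² = 1/σ₀² + n/σ².
So 1/σ₀² = 1/2.2720 − 19/46.0 = 0.440141 − 0.413043 = 0.027098.
Hence σ₀² = 1/0.027098 ≈ 36.9.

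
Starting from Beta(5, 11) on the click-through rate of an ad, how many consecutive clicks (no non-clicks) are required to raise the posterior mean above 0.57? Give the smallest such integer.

After k clicks and 0 non-clicks the posterior is Beta(5+k, 11), with mean (5+k)/(5+11+k).
Set (5+k)/(16+k) > 0.57 and solve: k > (0.57·16 − 5)/(1 − 0.57) = 9.581.
The smallest integer exceeding 9.581 is 10, and checking k=10: (15)/(26) = 0.5769 > 0.57.

k = 10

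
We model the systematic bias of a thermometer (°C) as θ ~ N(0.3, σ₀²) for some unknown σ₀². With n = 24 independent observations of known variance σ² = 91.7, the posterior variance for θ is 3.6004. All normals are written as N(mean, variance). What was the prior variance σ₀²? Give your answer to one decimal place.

σ₀² = 62.4

For the Normal–Normal model with known σ², precisions add: τ_n = τ₀ + n/σ².
So 1/σ₀² = 1/3.6004 − 24/91.7 = 0.277747 − 0.261723 = 0.016024.
Hence σ₀² = 1/0.016024 ≈ 62.4.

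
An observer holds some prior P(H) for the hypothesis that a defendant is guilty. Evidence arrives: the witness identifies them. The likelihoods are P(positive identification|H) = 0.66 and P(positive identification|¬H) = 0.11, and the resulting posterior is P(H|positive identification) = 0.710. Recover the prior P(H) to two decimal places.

P(H) = 0.29

Bayes' rule in odds form gives O(H|E) = O(H)·[P(E|H)/P(E|¬H)], hence O(H) = O(H|E)/LR.
Posterior odds = 0.710/(1−0.710) = 2.4483. LR = 0.66/0.11 = 6.0000.
Prior odds = 2.4483/6.0000 = 0.4081, so P(H) = 0.4081/(1+0.4081) ≈ 0.29.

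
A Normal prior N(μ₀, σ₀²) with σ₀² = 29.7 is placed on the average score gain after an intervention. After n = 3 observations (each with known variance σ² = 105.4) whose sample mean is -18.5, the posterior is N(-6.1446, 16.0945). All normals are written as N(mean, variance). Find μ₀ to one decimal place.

With known observation variance, the Normal–Normal posterior has precision τ_n = τ₀ + n/σ² and mean μ_n = (τ₀μ₀ + (n/σ²)x̄)/τ_n.
Here τ₀ = 1/29.7 = 0.033670 and τ_data = 3/105.4 = 0.028463, so τ_n = 0.062133.
Rearranging for μ₀: μ₀ = (μ_n·τ_n − τ_data·x̄)/τ₀ = (-6.1446·0.062133 − 0.028463·-18.5) / 0.033670 = 0.144783/0.033670 ≈ 4.3.

μ₀ = 4.3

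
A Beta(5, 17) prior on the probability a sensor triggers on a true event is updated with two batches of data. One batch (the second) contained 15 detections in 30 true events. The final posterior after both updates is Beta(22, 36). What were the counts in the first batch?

Because Beta–binomial updating is additive in the counts, the combined data contributed (α_post−α_prior, β_post−β_prior) successes and failures.
Total across both batches: 22−5=17 detections, 36−17=19 misses.
Subtract the second batch: 17−15=2 detections and 19−15=4 misses.

2 detections and 4 misses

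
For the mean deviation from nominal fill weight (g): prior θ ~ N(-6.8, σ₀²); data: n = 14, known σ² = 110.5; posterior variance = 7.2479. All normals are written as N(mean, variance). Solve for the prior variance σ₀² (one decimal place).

σ₀² = 88.7

For the Normal–Normal model with known σ², precisions add: τ_n = τ₀ + n/σ².
So 1/σ₀² = 1/7.2479 − 14/110.5 = 0.137971 − 0.126697 = 0.011274.
Hence σ₀² = 1/0.011274 ≈ 88.7.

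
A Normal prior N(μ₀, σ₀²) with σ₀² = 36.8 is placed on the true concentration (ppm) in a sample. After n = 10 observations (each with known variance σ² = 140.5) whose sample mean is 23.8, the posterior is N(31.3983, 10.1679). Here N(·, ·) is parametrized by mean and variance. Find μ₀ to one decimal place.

μ₀ = 51.3

With known observation variance, the Normal–Normal posterior has precision τ_n = τ₀ + n/σ² and mean μ_n = (τ₀μ₀ + (n/σ²)x̄)/τ_n.
Here τ₀ = 1/36.8 = 0.027174 and τ_data = 10/140.5 = 0.071174, so τ_n = 0.098348.
Rearranging for μ₀: μ₀ = (μ_n·τ_n − τ_data·x̄)/τ₀ = (31.3983·0.098348 − 0.071174·23.8) / 0.027174 = 1.394019/0.027174 ≈ 51.3.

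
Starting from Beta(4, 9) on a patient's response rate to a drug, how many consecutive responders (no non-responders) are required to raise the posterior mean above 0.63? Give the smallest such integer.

After k responders and 0 non-responders the posterior is Beta(4+k, 9), with mean (4+k)/(4+9+k).
Set (4+k)/(13+k) > 0.63 and solve: k > (0.63·13 − 4)/(1 − 0.63) = 11.324.
The smallest integer exceeding 11.324 is 12, and checking k=12: (16)/(25) = 0.6400 > 0.63.

k = 12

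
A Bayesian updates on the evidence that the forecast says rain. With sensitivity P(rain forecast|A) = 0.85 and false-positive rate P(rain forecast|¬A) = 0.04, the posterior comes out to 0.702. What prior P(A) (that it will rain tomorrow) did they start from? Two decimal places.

In odds form, posterior odds = prior odds × likelihood ratio, so prior odds = posterior odds ÷ LR.
Posterior odds = 0.702/(1−0.702) = 2.3557. LR = 0.85/0.04 = 21.2500.
Prior odds = 2.3557/21.2500 = 0.1109, so P(A) = 0.1109/(1+0.1109) ≈ 0.10.

P(A) = 0.10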